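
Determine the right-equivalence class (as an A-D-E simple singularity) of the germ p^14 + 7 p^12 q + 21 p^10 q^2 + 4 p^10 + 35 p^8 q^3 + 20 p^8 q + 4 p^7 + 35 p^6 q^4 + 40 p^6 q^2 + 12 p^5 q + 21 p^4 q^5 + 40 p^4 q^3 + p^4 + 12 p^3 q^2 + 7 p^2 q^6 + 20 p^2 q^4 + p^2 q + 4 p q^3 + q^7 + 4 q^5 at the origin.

D8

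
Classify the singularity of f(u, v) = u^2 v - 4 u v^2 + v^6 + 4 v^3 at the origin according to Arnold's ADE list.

The Hessian of f at 0 is [[0, 0], [0, 0]] with rank 0, so corank 2. A Groebner basis of the Jacobian ideal J(f) in C{u,v} is {u^2/6 + v^5 - 2*v^2/3, u^3 - 8*v^3, u*v - 2*v^2}; counting standard monomials gives mu = 7. Corank 2; j^3 = v*(u - 2*v)^2 has shape L^2 M (L != M), so D-series; mu = 7 gives D_7.

D_{7}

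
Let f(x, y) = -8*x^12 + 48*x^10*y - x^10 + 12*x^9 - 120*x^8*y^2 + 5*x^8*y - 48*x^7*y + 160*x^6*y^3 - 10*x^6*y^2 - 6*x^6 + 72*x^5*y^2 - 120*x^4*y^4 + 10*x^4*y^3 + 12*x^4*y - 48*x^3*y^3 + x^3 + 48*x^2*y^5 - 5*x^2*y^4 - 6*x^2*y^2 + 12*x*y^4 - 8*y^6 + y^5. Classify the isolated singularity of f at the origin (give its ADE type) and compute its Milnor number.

The Hessian of f at 0 has rank 0. Corank 2; j^3 = x^3 is a perfect cube, so E-series; the 5-jet and mu = 8 give E_8.

Type E_8, Milnor number mu = 8.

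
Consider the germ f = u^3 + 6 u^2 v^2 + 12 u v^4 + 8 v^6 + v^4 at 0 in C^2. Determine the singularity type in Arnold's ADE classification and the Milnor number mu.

Type E6, Milnor number mu = 6.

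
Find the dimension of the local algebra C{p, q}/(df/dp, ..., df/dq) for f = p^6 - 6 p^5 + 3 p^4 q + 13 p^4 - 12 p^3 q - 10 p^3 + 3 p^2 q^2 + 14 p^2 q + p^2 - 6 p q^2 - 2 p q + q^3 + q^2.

2

The Hessian of f at 0 has rank 1. Corank 1: A-series; mu = 2 gives A_2.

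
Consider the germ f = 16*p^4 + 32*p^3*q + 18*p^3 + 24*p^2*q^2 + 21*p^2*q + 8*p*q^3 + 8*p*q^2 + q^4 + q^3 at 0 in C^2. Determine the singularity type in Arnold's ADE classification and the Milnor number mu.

The Hessian of f at 0 is [[0, 0], [0, 0]] with rank 0, so corank 2. A Groebner basis of the Jacobian ideal J(f) in C{p,q} is {p*q^2 + 27*p*q/8 + 9*q^2/8, -81*p*q/8 + q^3 - 27*q^2/8, p^2 + 5*p*q/6 + q^2/6}; counting standard monomials gives mu = 5. Corank 2; j^3 = (2*p + q)*(3*p + q)^2 has shape L^2 M (L != M), so D-series; mu = 5 gives D_5.

Type D_{5}, Milnor number mu = 5.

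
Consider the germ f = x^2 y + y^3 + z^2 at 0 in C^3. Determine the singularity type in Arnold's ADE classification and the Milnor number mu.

Type D_4, Milnor number mu = 4.

The Hessian of f at 0 has rank 1. Corank 2; j^3 = y*(x^2 + y^2) splits into three distinct lines over C (the quadratic factor has nonzero discriminant), so D_4.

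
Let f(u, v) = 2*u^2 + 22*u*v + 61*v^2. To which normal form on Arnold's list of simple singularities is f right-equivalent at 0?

A1

The Hessian of f at 0 has rank 2. Corank 0: nondegenerate Morse point, so A_1.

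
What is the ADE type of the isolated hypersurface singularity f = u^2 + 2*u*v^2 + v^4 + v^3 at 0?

The Hessian of f at 0 has rank 1. Corank 1: A-series; mu = 2 gives A_2.

A_2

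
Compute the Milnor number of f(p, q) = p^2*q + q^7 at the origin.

8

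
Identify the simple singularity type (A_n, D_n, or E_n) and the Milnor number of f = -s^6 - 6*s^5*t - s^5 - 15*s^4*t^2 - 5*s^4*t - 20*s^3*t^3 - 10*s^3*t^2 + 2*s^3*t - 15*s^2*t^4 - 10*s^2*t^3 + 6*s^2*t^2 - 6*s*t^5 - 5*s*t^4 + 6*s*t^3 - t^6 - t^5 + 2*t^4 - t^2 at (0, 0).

Type A_4, Milnor number mu = 4.

The Hessian of f at 0 is [[0, 0], [0, -2]] with rank 1, so corank 1. A Groebner basis of the Jacobian ideal J(f) in C{s,t} is {s^3 - t, s*t, t^2}; counting standard monomials gives mu = 4. Corank 1: A-series; mu = 4 gives A_4.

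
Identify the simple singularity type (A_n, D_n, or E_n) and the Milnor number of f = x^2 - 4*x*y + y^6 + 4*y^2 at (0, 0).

Type A_5, Milnor number mu = 5.

The Hessian of f at 0 is [[2, -4], [-4, 8]] with rank 1, so corank 1. A Groebner basis of the Jacobian ideal J(f) in C{x,y} is {y^5, x - 2*y}; counting standard monomials gives mu = 5. Corank 1: A-series; mu = 5 gives A_5.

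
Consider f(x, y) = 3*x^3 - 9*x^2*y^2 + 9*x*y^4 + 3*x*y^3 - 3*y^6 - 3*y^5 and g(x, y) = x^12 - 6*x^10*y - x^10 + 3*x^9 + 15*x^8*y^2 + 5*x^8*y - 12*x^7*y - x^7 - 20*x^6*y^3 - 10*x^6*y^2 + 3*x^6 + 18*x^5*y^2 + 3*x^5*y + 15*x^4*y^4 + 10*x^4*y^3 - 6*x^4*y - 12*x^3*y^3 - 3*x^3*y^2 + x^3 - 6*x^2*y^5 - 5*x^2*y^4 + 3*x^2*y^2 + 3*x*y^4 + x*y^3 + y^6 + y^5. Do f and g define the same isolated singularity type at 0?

The Hessian of f at 0 is [[0, 0], [0, 0]] with rank 0, so corank 2. A Groebner basis of the Jacobian ideal J(f) in C{x,y} is {-x^2 + y^4 - y^3/3, x^3, x^2*y + x^2/3 + y^3/9, -x^2 + x*y^2 - y^3/3}; counting standard monomials gives mu = 7. Corank 2; j^3 = 3*x^3 is a perfect cube, so E-series; the 4-jet and mu = 7 give E_7. The Hessian of g at 0 is [[0, 0], [0, 0]] with rank 0, so corank 2. A Groebner basis of the Jacobian ideal J(g) in C{x,y} is {-x^2 + y^4 - y^3/3, x^3, x^2*y + x^2/3 + y^3/9, x^2 + x*y^2 + y^3/3}; counting standard monomials gives mu = 7. Corank 2; j^3 = x^3 is a perfect cube, so E-series; the 4-jet and mu = 7 give E_7. Both have type E_7, hence right-equivalent.

Yes.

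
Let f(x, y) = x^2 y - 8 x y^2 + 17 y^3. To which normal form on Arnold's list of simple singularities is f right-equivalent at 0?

D_{4}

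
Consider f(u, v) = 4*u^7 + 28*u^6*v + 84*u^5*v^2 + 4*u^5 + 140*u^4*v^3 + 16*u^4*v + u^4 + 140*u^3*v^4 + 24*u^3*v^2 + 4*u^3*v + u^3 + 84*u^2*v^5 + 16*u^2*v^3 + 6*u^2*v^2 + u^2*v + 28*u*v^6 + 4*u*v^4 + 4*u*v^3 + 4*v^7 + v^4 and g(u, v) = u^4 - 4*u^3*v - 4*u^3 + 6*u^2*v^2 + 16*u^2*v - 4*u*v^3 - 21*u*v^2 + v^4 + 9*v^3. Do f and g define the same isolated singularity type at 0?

The Hessian of f at 0 is [[0, 0], [0, 0]] with rank 0, so corank 2. A Groebner basis of the Jacobian ideal J(f) in C{u,v} is {u*v^2, -u*v/4 + v^3, u^2 + u*v}; counting standard monomials gives mu = 5. Corank 2; j^3 = u^2*(u + v) has shape L^2 M (L != M), so D-series; mu = 5 gives D_5. The Hessian of g at 0 is [[0, 0], [0, 0]] with rank 0, so corank 2. A Groebner basis of the Jacobian ideal J(g) in C{u,v} is {u*v^2 + 6*u*v - 9*v^2, 4*u*v + v^3 - 6*v^2, u^2 - 5*u*v/2 + 3*v^2/2}; counting standard monomials gives mu = 5. Corank 2; j^3 = -(u - v)*(2*u - 3*v)^2 has shape L^2 M (L != M), so D-series; mu = 5 gives D_5. Both have type D_5, hence right-equivalent.

Yes.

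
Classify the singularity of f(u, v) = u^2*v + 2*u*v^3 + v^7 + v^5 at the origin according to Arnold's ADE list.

D_{8}

The Hessian of f at 0 has rank 0. Corank 2; j^3 = u^2*v has shape L^2 M (L != M), so D-series; mu = 8 gives D_8.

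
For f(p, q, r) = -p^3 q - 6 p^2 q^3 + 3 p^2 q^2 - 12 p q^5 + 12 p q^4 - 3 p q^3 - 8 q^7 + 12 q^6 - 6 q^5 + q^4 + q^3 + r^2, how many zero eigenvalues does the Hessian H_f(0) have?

2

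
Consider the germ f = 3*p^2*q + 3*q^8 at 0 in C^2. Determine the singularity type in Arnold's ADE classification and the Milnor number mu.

Type D9, Milnor number mu = 9.

The Hessian of f at 0 is [[0, 0], [0, 0]] with rank 0, so corank 2. A Groebner basis of the Jacobian ideal J(f) in C{p,q} is {p^2/8 + q^7, p^3, p*q}; counting standard monomials gives mu = 9. Corank 2; j^3 = 3*p^2*q has shape L^2 M (L != M), so D-series; mu = 9 gives D_9.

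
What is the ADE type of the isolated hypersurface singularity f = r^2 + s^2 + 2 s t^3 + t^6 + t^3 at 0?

The Hessian of f at 0 is [[2, 0, 0], [0, 0, 0], [0, 0, 2]] with rank 2, so corank 1. A Groebner basis of the Jacobian ideal J(f) in C{s,t,r} is {t^2, s, r}; counting standard monomials gives mu = 2. Corank 1: A-series; mu = 2 gives A_2.

A_{2}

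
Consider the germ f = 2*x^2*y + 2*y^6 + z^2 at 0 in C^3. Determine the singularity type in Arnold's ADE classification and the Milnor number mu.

Type D_{7}, Milnor number mu = 7.

The Hessian of f at 0 is [[0, 0, 0], [0, 0, 0], [0, 0, 2]] with rank 1, so corank 2. A Groebner basis of the Jacobian ideal J(f) in C{x,y,z} is {x^2/6 + y^5, x^3, x*y, z}; counting standard monomials gives mu = 7. Corank 2; j^3 = 2*x^2*y has shape L^2 M (L != M), so D-series; mu = 7 gives D_7.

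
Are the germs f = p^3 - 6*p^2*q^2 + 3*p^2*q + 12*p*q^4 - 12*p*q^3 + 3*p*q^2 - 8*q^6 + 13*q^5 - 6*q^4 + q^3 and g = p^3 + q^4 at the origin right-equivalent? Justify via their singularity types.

The Hessian of f at 0 is [[0, 0], [0, 0]] with rank 0, so corank 2. A Groebner basis of the Jacobian ideal J(f) in C{p,q} is {q^4, p^3 + 3*p^2*q + 3*p^2/4 + 3*p*q/2 - 2*q^3 + 3*q^2/4, -p^2/4 + p*q^2 - p*q/2 + q^3 - q^2/4}; counting standard monomials gives mu = 8. Corank 2; j^3 = (p + q)^3 is a perfect cube, so E-series; the 5-jet and mu = 8 give E_8. The Hessian of g at 0 is [[0, 0], [0, 0]] with rank 0, so corank 2. A Groebner basis of the Jacobian ideal J(g) in C{p,q} is {q^3, p^2}; counting standard monomials gives mu = 6. Corank 2; j^3 = p^3 is a perfect cube, so E-series; the 4-jet and mu = 6 give E_6. f is E_8 but g is E_6, hence not right-equivalent.

No.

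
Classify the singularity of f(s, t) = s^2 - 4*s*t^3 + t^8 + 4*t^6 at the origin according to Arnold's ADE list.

A_7

The Hessian of f at 0 has rank 1. Corank 1: A-series; mu = 7 gives A_7.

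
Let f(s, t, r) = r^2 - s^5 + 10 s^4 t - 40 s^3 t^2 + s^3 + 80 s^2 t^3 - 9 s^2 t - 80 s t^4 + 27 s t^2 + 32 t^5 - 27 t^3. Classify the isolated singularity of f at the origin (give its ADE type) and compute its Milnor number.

The Hessian of f at 0 is [[0, 0, 0], [0, 0, 0], [0, 0, 2]] with rank 1, so corank 2. A Groebner basis of the Jacobian ideal J(f) in C{s,t,r} is {t^5, s*t^3 - 11*t^4/4, s^2 - 6*s*t + 9*t^2, r}; counting standard monomials gives mu = 8. Corank 2; j^3 = (s - 3*t)^3 is a perfect cube, so E-series; the 5-jet and mu = 8 give E_8.

Type E_8, Milnor number mu = 8.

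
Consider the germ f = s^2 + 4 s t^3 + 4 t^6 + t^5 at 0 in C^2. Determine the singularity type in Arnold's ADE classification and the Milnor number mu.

Type A4, Milnor number mu = 4.

The Hessian of f at 0 has rank 1. Corank 1: A-series; mu = 4 gives A_4.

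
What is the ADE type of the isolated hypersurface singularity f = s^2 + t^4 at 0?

The Hessian of f at 0 is [[2, 0], [0, 0]] with rank 1, so corank 1. A Groebner basis of the Jacobian ideal J(f) in C{s,t} is {t^3, s}; counting standard monomials gives mu = 3. Corank 1: A-series; mu = 3 gives A_3.

A_3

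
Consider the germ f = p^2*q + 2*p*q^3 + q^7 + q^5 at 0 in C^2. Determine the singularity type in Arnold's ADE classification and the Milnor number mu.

Type D_8, Milnor number mu = 8.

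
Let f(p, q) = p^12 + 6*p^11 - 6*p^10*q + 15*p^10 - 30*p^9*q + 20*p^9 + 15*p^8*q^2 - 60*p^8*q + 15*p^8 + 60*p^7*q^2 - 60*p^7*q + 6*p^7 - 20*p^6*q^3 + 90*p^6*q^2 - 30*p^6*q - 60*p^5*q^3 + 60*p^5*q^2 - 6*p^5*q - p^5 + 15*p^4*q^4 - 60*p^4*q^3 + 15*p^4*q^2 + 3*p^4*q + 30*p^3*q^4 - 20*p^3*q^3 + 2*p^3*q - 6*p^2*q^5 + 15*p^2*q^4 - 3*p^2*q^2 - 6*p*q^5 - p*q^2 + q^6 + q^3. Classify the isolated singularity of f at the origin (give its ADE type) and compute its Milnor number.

Type D_7, Milnor number mu = 7.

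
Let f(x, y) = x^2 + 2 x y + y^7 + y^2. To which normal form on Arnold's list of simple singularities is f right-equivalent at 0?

A_6

The Hessian of f at 0 is [[2, 2], [2, 2]] with rank 1, so corank 1. A Groebner basis of the Jacobian ideal J(f) in C{x,y} is {y^6, x + y}; counting standard monomials gives mu = 6. Corank 1: A-series; mu = 6 gives A_6.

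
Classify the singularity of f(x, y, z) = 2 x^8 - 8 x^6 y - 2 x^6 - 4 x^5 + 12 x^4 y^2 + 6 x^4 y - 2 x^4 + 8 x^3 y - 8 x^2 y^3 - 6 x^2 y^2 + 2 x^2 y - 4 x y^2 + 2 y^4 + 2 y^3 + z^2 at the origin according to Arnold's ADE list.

D_{5}

The Hessian of f at 0 is [[0, 0, 0], [0, 0, 0], [0, 0, 2]] with rank 1, so corank 2. A Groebner basis of the Jacobian ideal J(f) in C{x,y,z} is {x*y^2 + x*y - y^2, x*y + y^3 - y^2, x^2 - 6*x*y + 5*y^2, z}; counting standard monomials gives mu = 5. Corank 2; j^3 = 2*y*(x - y)^2 has shape L^2 M (L != M), so D-series; mu = 5 gives D_5.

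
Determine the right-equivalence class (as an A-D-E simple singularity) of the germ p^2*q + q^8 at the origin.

D_{9}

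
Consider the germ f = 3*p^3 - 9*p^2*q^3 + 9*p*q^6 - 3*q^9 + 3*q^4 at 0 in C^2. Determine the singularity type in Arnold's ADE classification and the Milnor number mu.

The Hessian of f at 0 has rank 0. Corank 2; j^3 = 3*p^3 is a perfect cube, so E-series; the 4-jet and mu = 6 give E_6.

Type E_6, Milnor number mu = 6.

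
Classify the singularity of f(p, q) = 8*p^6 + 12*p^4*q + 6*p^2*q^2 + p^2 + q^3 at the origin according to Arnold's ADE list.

A_2

The Hessian of f at 0 is [[2, 0], [0, 0]] with rank 1, so corank 1. A Groebner basis of the Jacobian ideal J(f) in C{p,q} is {q^2, p}; counting standard monomials gives mu = 2. Corank 1: A-series; mu = 2 gives A_2.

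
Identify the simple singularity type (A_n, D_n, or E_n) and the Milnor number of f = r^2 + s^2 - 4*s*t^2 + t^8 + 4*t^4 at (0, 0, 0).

Type A7, Milnor number mu = 7.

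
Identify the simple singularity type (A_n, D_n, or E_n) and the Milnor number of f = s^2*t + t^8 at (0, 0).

Type D9, Milnor number mu = 9.

The Hessian of f at 0 has rank 0. Corank 2; j^3 = s^2*t has shape L^2 M (L != M), so D-series; mu = 9 gives D_9.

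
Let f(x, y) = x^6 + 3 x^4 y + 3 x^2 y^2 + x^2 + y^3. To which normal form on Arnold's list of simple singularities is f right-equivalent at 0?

A_2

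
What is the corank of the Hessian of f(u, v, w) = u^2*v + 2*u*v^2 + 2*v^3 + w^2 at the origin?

2

Hessian at 0 has rank 1.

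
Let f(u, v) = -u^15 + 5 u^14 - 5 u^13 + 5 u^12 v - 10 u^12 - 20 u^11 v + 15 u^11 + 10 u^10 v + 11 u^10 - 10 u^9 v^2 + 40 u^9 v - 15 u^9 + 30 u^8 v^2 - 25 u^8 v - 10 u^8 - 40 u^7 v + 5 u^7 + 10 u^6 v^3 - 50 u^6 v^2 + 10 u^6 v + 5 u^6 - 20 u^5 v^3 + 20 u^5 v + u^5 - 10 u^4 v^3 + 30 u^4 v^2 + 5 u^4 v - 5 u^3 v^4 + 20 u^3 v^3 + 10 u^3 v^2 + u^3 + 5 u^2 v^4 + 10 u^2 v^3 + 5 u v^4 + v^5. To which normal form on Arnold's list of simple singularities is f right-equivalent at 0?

E8

The Hessian of f at 0 has rank 0. Corank 2; j^3 = u^3 is a perfect cube, so E-series; the 5-jet and mu = 8 give E_8.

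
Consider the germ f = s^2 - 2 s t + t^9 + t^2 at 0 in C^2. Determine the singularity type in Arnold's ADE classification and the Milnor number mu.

Type A_{8}, Milnor number mu = 8.

The Hessian of f at 0 is [[2, -2], [-2, 2]] with rank 1, so corank 1. A Groebner basis of the Jacobian ideal J(f) in C{s,t} is {t^8, s - t}; counting standard monomials gives mu = 8. Corank 1: A-series; mu = 8 gives A_8.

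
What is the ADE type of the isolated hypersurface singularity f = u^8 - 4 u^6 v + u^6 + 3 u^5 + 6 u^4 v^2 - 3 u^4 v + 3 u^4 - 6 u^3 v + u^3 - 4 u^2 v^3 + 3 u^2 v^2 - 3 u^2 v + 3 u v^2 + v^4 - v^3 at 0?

E6

The Hessian of f at 0 is [[0, 0], [0, 0]] with rank 0, so corank 2. A Groebner basis of the Jacobian ideal J(f) in C{u,v} is {u^3 + 3*u^2/2 - 3*u*v + 3*v^2/2, u^2*v + u^2 - 2*u*v + v^2, u^2/2 + u*v^2 - u*v + v^2/2, v^3}; counting standard monomials gives mu = 6. Corank 2; j^3 = (u - v)^3 is a perfect cube, so E-series; the 4-jet and mu = 6 give E_6.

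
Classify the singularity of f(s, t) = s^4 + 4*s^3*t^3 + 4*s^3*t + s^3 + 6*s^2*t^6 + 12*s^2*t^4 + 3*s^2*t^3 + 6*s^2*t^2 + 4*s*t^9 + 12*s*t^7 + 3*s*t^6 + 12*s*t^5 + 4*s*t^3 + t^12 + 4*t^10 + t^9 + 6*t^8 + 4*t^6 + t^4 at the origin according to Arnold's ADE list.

E_{6}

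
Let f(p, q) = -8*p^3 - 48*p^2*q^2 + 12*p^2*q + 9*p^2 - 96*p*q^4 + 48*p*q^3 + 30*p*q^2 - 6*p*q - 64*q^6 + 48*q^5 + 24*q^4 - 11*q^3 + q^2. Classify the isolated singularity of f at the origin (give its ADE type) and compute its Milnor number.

The Hessian of f at 0 has rank 1. Corank 1: A-series; mu = 2 gives A_2.

Type A_{2}, Milnor number mu = 2.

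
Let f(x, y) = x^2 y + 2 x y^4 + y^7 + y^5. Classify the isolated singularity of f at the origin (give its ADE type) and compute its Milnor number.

Type D_{6}, Milnor number mu = 6.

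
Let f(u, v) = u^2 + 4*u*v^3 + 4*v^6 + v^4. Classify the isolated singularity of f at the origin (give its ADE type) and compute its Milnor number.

Type A_3, Milnor number mu = 3.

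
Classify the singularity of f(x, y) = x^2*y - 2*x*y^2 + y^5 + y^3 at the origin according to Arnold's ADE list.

D_{6}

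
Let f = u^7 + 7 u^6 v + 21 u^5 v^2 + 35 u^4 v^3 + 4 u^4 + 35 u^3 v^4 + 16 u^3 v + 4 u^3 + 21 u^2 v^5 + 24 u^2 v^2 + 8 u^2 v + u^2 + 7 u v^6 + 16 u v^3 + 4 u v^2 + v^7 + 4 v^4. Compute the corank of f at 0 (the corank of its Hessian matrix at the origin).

1

The Hessian at 0 is [[2, 0], [0, 0]] of rank 1; hence corank 1.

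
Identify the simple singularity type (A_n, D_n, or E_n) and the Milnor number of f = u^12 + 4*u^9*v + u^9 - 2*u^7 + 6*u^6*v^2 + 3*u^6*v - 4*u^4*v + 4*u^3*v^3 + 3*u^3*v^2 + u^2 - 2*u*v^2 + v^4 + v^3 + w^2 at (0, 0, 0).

Type A_{2}, Milnor number mu = 2.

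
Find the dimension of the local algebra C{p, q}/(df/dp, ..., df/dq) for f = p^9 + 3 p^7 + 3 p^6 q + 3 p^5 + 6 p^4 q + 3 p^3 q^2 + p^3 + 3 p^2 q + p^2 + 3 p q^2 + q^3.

2

The Hessian of f at 0 has rank 1. Corank 1: A-series; mu = 2 gives A_2.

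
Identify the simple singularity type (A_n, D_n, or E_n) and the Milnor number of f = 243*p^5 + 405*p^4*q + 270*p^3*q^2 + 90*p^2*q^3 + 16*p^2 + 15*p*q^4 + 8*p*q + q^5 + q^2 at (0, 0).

Type A_4, Milnor number mu = 4.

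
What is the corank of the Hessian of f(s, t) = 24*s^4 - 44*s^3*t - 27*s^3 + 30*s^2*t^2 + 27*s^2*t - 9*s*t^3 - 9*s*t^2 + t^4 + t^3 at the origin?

2

The Hessian at 0 is [[0, 0], [0, 0]] of rank 0; hence corank 2.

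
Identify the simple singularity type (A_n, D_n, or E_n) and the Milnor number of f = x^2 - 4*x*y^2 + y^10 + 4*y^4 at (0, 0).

The Hessian of f at 0 has rank 1. Corank 1: A-series; mu = 9 gives A_9.

Type A_{9}, Milnor number mu = 9.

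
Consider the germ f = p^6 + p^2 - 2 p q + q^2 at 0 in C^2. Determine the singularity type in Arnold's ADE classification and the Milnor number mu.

Type A_{5}, Milnor number mu = 5.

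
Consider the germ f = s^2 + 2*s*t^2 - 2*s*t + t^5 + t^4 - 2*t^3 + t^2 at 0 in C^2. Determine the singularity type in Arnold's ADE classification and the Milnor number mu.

Type A_{4}, Milnor number mu = 4.

The Hessian of f at 0 has rank 1. Corank 1: A-series; mu = 4 gives A_4.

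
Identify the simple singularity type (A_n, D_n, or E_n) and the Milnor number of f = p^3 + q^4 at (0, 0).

Type E_6, Milnor number mu = 6.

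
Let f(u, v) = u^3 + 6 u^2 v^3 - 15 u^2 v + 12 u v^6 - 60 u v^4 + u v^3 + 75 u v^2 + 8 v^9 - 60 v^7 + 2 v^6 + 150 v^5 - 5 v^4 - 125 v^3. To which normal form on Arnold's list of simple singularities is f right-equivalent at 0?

E_{7}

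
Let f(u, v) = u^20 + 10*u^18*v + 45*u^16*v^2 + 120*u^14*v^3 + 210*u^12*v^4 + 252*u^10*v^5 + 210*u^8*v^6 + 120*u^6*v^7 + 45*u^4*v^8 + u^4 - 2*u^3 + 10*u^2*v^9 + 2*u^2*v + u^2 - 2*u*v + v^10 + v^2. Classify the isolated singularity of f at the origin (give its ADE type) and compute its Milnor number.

Type A_9, Milnor number mu = 9.

The Hessian of f at 0 is [[2, -2], [-2, 2]] with rank 1, so corank 1. A Groebner basis of the Jacobian ideal J(f) in C{u,v} is {u*v^4 - 10*u*v^3 + 15*u*v^2 - 7*u*v + u + 4*v^4 - 10*v^3 + 6*v^2 - v, -30*u*v^3 + 54*u*v^2 - 27*u*v + 4*u + v^5 + 10*v^4 - 35*v^3 + 23*v^2 - 4*v, u^2 - u + v}; counting standard monomials gives mu = 9. Corank 1: A-series; mu = 9 gives A_9.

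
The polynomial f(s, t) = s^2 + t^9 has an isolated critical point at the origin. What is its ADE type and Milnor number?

Type A8, Milnor number mu = 8.

The Hessian of f at 0 is [[2, 0], [0, 0]] with rank 1, so corank 1. A Groebner basis of the Jacobian ideal J(f) in C{s,t} is {t^8, s}; counting standard monomials gives mu = 8. Corank 1: A-series; mu = 8 gives A_8.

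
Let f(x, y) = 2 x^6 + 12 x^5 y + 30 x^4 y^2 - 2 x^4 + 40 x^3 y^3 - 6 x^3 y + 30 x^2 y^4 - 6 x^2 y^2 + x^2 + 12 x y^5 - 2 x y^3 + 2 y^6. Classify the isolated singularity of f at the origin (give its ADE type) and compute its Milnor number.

Type A_{5}, Milnor number mu = 5.

The Hessian of f at 0 is [[2, 0], [0, 0]] with rank 1, so corank 1. A Groebner basis of the Jacobian ideal J(f) in C{x,y} is {x*y^2, -x + y^3, x^2}; counting standard monomials gives mu = 5. Corank 1: A-series; mu = 5 gives A_5.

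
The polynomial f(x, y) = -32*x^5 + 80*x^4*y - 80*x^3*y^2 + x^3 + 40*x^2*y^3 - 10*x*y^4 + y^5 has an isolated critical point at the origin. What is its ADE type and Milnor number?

Type E_{8}, Milnor number mu = 8.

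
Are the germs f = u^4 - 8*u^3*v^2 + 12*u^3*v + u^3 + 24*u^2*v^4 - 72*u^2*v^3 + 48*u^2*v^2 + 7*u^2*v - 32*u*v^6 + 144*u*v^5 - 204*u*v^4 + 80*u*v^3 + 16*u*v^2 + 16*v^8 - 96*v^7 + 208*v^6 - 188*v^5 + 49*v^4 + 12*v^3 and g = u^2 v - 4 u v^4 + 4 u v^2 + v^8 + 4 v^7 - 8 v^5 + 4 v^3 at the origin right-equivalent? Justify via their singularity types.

The Hessian of f at 0 has rank 0. Corank 2; j^3 = (u + 2*v)^2*(u + 3*v) has shape L^2 M (L != M), so D-series; mu = 5 gives D_5. The Hessian of g at 0 has rank 0. Corank 2; j^3 = v*(u + 2*v)^2 has shape L^2 M (L != M), so D-series; mu = 9 gives D_9. f is D_5 but g is D_9, hence not right-equivalent.

No.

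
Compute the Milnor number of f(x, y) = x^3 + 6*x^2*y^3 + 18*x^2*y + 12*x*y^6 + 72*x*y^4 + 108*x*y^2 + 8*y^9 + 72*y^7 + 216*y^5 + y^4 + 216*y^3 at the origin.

6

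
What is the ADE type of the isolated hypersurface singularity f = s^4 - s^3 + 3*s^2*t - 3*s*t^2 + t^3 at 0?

The Hessian of f at 0 has rank 0. Corank 2; j^3 = -(s - t)^3 is a perfect cube, so E-series; the 4-jet and mu = 6 give E_6.

E_6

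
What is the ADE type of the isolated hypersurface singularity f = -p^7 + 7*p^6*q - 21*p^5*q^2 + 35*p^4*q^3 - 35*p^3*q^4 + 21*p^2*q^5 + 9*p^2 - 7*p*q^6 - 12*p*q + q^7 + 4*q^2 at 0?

The Hessian of f at 0 is [[18, -12], [-12, 8]] with rank 1, so corank 1. A Groebner basis of the Jacobian ideal J(f) in C{p,q} is {q^6, p - 2*q/3}; counting standard monomials gives mu = 6. Corank 1: A-series; mu = 6 gives A_6.

A_{6}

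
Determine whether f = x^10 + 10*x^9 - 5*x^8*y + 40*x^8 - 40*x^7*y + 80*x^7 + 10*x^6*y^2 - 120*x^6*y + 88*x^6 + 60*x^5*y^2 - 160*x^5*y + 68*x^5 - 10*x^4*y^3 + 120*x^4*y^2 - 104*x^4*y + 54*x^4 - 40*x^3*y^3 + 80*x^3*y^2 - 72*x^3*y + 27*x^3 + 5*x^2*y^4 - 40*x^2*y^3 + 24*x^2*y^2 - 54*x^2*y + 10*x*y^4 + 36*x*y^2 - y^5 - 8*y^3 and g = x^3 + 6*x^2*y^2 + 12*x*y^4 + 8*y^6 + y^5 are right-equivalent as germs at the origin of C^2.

Yes.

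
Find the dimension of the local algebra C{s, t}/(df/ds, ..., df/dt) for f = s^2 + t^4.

3

The Hessian of f at 0 has rank 1. Corank 1: A-series; mu = 3 gives A_3.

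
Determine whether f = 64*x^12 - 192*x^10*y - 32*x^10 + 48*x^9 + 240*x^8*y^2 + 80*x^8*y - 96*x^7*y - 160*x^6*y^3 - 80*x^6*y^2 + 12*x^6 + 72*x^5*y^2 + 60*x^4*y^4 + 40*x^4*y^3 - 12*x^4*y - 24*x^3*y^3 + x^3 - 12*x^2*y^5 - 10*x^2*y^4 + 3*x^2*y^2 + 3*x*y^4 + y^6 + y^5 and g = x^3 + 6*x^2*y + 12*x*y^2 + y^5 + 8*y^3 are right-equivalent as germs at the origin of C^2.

Yes.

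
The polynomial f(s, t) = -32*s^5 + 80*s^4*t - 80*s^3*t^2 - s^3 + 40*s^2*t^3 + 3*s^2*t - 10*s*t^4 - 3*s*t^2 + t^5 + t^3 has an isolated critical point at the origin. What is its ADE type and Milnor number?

Type E_{8}, Milnor number mu = 8.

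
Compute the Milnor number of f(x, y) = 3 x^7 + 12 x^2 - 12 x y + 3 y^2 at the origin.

6

The Hessian of f at 0 has rank 1. Corank 1: A-series; mu = 6 gives A_6.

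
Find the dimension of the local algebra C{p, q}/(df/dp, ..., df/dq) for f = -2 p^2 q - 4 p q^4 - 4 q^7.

The Hessian of f at 0 has rank 0. Corank 2; j^3 = -2*p^2*q has shape L^2 M (L != M), so D-series; mu = 8 gives D_8.

8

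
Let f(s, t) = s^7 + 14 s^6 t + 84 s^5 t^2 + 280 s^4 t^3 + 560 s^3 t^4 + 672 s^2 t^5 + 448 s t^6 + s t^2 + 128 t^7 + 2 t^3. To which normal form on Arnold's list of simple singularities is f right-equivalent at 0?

D8

The Hessian of f at 0 is [[0, 0], [0, 0]] with rank 0, so corank 2. A Groebner basis of the Jacobian ideal J(f) in C{s,t} is {s^6 + t^2/7, t^3, s*t + 2*t^2}; counting standard monomials gives mu = 8. Corank 2; j^3 = t^2*(s + 2*t) has shape L^2 M (L != M), so D-series; mu = 8 gives D_8.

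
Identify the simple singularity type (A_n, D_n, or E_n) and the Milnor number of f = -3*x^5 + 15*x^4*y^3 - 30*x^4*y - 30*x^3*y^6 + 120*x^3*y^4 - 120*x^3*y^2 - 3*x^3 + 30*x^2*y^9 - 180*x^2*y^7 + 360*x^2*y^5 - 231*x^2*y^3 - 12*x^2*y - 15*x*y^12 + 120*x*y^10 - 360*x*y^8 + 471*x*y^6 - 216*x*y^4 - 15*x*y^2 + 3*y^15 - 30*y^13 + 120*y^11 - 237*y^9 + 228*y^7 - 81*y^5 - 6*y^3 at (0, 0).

The Hessian of f at 0 has rank 0. Corank 2; j^3 = -3*(x + y)^2*(x + 2*y) has shape L^2 M (L != M), so D-series; mu = 6 gives D_6.

Type D6, Milnor number mu = 6.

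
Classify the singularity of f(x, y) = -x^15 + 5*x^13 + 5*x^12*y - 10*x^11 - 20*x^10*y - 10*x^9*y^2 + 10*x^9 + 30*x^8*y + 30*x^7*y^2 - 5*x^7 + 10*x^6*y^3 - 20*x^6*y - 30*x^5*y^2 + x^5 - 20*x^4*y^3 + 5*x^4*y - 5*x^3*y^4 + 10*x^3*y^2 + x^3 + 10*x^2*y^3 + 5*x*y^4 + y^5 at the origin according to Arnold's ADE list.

E_8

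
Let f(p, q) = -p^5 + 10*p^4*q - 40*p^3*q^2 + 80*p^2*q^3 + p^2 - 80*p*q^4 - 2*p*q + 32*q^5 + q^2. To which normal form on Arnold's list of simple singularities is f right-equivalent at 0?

A4

The Hessian of f at 0 has rank 1. Corank 1: A-series; mu = 4 gives A_4.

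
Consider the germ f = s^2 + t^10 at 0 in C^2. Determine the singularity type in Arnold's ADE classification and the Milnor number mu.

Type A_{9}, Milnor number mu = 9.

The Hessian of f at 0 has rank 1. Corank 1: A-series; mu = 9 gives A_9.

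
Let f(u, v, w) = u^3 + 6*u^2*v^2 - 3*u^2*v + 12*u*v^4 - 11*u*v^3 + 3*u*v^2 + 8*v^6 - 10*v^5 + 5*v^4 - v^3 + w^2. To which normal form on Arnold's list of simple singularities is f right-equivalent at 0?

E_7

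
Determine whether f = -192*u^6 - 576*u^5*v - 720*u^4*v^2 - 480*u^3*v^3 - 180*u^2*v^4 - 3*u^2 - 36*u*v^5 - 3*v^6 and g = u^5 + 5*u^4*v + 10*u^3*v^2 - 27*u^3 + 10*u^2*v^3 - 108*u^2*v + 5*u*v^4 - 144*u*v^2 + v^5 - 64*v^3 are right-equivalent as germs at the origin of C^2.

No.

The Hessian of f at 0 has rank 1. Corank 1: A-series; mu = 5 gives A_5. The Hessian of g at 0 has rank 0. Corank 2; j^3 = -(3*u + 4*v)^3 is a perfect cube, so E-series; the 5-jet and mu = 8 give E_8. f is A_5 but g is E_8, hence not right-equivalent.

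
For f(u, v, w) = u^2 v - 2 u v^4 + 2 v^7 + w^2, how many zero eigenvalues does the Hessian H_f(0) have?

Hessian at 0 has rank 1.

2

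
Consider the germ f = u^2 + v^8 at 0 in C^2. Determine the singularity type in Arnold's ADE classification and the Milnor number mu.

Type A_{7}, Milnor number mu = 7.

The Hessian of f at 0 has rank 1. Corank 1: A-series; mu = 7 gives A_7.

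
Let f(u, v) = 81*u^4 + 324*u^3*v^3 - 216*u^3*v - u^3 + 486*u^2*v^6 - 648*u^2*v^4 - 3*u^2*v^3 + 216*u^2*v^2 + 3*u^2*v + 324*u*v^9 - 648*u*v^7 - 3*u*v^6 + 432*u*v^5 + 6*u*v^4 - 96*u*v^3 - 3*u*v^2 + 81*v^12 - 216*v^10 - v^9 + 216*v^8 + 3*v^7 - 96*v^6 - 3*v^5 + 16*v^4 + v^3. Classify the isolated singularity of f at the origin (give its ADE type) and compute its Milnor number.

The Hessian of f at 0 is [[0, 0], [0, 0]] with rank 0, so corank 2. A Groebner basis of the Jacobian ideal J(f) in C{u,v} is {v^4, u*v^2 - 8*v^3/9, u^2 - 2*u*v + v^2}; counting standard monomials gives mu = 6. Corank 2; j^3 = -(u - v)^3 is a perfect cube, so E-series; the 4-jet and mu = 6 give E_6.

Type E_6, Milnor number mu = 6.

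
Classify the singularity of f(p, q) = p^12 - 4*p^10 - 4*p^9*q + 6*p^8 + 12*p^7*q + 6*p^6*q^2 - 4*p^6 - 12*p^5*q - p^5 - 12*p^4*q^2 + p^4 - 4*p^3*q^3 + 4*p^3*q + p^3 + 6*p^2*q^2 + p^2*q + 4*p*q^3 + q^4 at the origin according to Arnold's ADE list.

D_{5}

The Hessian of f at 0 has rank 0. Corank 2; j^3 = p^2*(p + q) has shape L^2 M (L != M), so D-series; mu = 5 gives D_5.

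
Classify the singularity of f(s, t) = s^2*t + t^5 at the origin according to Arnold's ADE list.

The Hessian of f at 0 is [[0, 0], [0, 0]] with rank 0, so corank 2. A Groebner basis of the Jacobian ideal J(f) in C{s,t} is {s^2/5 + t^4, s^3, s*t}; counting standard monomials gives mu = 6. Corank 2; j^3 = s^2*t has shape L^2 M (L != M), so D-series; mu = 6 gives D_6.

D6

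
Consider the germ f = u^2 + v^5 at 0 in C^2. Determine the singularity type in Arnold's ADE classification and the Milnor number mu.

Type A_4, Milnor number mu = 4.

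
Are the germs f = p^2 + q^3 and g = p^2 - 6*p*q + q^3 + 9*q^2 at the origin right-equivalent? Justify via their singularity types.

Yes.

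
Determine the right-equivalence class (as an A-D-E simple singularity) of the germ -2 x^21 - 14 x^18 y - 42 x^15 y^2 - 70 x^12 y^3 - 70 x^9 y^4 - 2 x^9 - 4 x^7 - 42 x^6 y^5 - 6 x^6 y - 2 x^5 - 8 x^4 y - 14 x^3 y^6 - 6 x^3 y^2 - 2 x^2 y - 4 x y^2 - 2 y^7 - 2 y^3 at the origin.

D_8

The Hessian of f at 0 is [[0, 0], [0, 0]] with rank 0, so corank 2. A Groebner basis of the Jacobian ideal J(f) in C{x,y} is {-x^2/3 + x*y^3 + x*y/3 + 2*y^2/3, x^2/2 + y^4 - y^2/2, x^3 - 3*x*y^2 - 2*y^3, x^2*y + 2*x*y^2 + y^3}; counting standard monomials gives mu = 8. Corank 2; j^3 = -2*y*(x + y)^2 has shape L^2 M (L != M), so D-series; mu = 8 gives D_8.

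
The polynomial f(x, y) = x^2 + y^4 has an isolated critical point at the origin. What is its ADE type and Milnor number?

Type A_3, Milnor number mu = 3.

The Hessian of f at 0 is [[2, 0], [0, 0]] with rank 1, so corank 1. A Groebner basis of the Jacobian ideal J(f) in C{x,y} is {y^3, x}; counting standard monomials gives mu = 3. Corank 1: A-series; mu = 3 gives A_3.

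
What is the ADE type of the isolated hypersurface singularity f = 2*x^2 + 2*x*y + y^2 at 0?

The Hessian of f at 0 has rank 2. Corank 0: nondegenerate Morse point, so A_1.

A1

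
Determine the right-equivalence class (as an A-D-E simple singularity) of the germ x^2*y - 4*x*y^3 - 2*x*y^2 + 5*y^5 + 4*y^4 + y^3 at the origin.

D_6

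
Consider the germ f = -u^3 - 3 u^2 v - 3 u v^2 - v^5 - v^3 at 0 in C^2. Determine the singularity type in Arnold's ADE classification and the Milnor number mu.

Type E_{8}, Milnor number mu = 8.

The Hessian of f at 0 is [[0, 0], [0, 0]] with rank 0, so corank 2. A Groebner basis of the Jacobian ideal J(f) in C{u,v} is {v^4, u^2 + 2*u*v + v^2}; counting standard monomials gives mu = 8. Corank 2; j^3 = -(u + v)^3 is a perfect cube, so E-series; the 5-jet and mu = 8 give E_8.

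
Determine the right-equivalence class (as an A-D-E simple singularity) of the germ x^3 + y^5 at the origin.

E8

The Hessian of f at 0 has rank 0. Corank 2; j^3 = x^3 is a perfect cube, so E-series; the 5-jet and mu = 8 give E_8.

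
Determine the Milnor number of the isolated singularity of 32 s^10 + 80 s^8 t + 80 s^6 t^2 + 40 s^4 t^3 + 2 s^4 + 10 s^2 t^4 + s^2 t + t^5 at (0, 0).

The Hessian of f at 0 has rank 0. Corank 2; j^3 = s^2*t has shape L^2 M (L != M), so D-series; mu = 6 gives D_6.

6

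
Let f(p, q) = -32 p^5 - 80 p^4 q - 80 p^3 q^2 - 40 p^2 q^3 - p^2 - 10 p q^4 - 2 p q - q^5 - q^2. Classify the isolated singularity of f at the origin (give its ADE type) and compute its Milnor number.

Type A4, Milnor number mu = 4.

The Hessian of f at 0 is [[-2, -2], [-2, -2]] with rank 1, so corank 1. A Groebner basis of the Jacobian ideal J(f) in C{p,q} is {q^4, p + q}; counting standard monomials gives mu = 4. Corank 1: A-series; mu = 4 gives A_4.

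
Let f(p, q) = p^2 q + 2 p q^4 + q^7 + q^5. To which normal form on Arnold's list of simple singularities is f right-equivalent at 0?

The Hessian of f at 0 has rank 0. Corank 2; j^3 = p^2*q has shape L^2 M (L != M), so D-series; mu = 6 gives D_6.

D_{6}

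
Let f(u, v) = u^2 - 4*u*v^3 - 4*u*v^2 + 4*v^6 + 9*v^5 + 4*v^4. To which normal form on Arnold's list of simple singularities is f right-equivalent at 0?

The Hessian of f at 0 has rank 1. Corank 1: A-series; mu = 4 gives A_4.

A4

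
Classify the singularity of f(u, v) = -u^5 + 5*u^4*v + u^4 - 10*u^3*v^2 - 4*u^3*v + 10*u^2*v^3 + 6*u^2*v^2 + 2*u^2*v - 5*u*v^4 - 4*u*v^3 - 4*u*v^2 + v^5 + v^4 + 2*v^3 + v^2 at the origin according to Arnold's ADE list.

A_{4}

The Hessian of f at 0 has rank 1. Corank 1: A-series; mu = 4 gives A_4.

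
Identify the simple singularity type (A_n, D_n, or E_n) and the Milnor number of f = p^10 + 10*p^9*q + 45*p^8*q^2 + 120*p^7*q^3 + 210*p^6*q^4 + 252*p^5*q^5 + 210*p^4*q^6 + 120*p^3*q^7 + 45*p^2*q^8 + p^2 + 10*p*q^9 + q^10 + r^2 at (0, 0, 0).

The Hessian of f at 0 has rank 2. Corank 1: A-series; mu = 9 gives A_9.

Type A_{9}, Milnor number mu = 9.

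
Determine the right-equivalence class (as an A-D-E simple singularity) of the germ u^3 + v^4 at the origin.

E_6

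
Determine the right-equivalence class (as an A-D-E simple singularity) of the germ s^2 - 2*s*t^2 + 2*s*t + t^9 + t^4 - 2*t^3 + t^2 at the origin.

A_{8}

The Hessian of f at 0 has rank 1. Corank 1: A-series; mu = 8 gives A_8.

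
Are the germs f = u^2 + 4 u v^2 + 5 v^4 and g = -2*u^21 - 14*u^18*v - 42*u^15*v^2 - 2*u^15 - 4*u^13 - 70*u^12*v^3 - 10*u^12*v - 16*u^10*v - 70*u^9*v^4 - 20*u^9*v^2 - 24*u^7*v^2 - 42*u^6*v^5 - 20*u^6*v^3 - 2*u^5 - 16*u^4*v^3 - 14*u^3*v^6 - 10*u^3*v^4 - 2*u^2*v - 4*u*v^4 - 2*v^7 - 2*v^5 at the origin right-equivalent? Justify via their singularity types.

No.

The Hessian of f at 0 is [[2, 0], [0, 0]] with rank 1, so corank 1. A Groebner basis of the Jacobian ideal J(f) in C{u,v} is {u^2, u*v, u/2 + v^2}; counting standard monomials gives mu = 3. Corank 1: A-series; mu = 3 gives A_3. The Hessian of g at 0 is [[0, 0], [0, 0]] with rank 0, so corank 2. A Groebner basis of the Jacobian ideal J(g) in C{u,v} is {u*v + v^4, u*v^2, u^2 - 5*u*v}; counting standard monomials gives mu = 6. Corank 2; j^3 = -2*u^2*v has shape L^2 M (L != M), so D-series; mu = 6 gives D_6. f is A_3 but g is D_6, hence not right-equivalent.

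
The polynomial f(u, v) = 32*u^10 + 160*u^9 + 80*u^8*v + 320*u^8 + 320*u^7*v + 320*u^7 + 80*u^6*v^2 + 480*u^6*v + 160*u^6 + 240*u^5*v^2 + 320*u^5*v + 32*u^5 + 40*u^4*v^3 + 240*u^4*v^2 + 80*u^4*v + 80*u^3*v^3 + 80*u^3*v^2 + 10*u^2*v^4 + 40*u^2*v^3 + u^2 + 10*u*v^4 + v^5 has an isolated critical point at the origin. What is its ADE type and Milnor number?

Type A_{4}, Milnor number mu = 4.

The Hessian of f at 0 is [[2, 0], [0, 0]] with rank 1, so corank 1. A Groebner basis of the Jacobian ideal J(f) in C{u,v} is {v^4, u}; counting standard monomials gives mu = 4. Corank 1: A-series; mu = 4 gives A_4.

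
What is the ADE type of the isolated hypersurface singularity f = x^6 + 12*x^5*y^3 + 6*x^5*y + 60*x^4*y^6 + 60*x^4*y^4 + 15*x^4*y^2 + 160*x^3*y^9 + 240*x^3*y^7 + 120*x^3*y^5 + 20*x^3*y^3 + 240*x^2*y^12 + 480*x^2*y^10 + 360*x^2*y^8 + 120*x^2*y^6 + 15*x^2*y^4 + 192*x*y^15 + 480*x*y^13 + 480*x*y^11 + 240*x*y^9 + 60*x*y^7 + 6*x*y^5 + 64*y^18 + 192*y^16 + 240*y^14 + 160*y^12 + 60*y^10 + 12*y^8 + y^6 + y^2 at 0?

A_5

The Hessian of f at 0 has rank 1. Corank 1: A-series; mu = 5 gives A_5.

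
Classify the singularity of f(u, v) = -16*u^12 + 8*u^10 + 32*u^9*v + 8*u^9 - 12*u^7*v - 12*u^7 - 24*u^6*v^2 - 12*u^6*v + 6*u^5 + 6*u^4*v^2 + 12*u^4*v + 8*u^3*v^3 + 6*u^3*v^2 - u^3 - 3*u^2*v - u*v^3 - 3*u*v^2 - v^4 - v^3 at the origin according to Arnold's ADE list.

E7

The Hessian of f at 0 is [[0, 0], [0, 0]] with rank 0, so corank 2. A Groebner basis of the Jacobian ideal J(f) in C{u,v} is {u^3 + 3*u^2*v + 6*u^2 + 12*u*v + 6*v^2, -3*u^2 + u*v^2 - 6*u*v - 3*v^2, 3*u^2 + 6*u*v + v^3 + 3*v^2}; counting standard monomials gives mu = 7. Corank 2; j^3 = -(u + v)^3 is a perfect cube, so E-series; the 4-jet and mu = 7 give E_7.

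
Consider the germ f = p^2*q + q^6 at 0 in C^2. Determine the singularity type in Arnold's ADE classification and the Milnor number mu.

The Hessian of f at 0 has rank 0. Corank 2; j^3 = p^2*q has shape L^2 M (L != M), so D-series; mu = 7 gives D_7.

Type D_{7}, Milnor number mu = 7.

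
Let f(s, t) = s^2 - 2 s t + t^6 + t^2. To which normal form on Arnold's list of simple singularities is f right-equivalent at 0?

The Hessian of f at 0 has rank 1. Corank 1: A-series; mu = 5 gives A_5.

A_5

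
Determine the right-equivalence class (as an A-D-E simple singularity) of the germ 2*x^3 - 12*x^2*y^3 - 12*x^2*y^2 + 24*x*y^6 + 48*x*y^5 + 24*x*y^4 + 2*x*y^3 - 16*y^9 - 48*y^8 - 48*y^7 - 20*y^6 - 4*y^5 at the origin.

E7

The Hessian of f at 0 is [[0, 0], [0, 0]] with rank 0, so corank 2. A Groebner basis of the Jacobian ideal J(f) in C{x,y} is {-x^2/4 + y^4 - y^3/12, x^3, x^2*y + x^2/12 + y^3/36, -x^2/2 + x*y^2 - y^3/6}; counting standard monomials gives mu = 7. Corank 2; j^3 = 2*x^3 is a perfect cube, so E-series; the 4-jet and mu = 7 give E_7.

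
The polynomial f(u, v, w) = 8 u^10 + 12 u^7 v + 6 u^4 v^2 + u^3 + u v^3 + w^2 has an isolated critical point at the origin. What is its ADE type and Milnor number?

Type E7, Milnor number mu = 7.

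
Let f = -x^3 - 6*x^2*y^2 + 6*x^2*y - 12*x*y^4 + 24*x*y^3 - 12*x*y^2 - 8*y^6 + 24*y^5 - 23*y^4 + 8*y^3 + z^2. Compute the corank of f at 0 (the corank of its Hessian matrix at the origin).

2

Hessian at 0 has rank 1.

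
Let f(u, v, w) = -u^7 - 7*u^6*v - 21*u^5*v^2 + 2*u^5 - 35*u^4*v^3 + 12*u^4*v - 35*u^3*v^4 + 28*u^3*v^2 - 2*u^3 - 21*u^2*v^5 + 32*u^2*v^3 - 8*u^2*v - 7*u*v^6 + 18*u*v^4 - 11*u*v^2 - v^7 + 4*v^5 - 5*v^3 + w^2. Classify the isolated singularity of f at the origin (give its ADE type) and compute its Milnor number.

Type D_4, Milnor number mu = 4.

The Hessian of f at 0 has rank 1. Corank 2; j^3 = -(u + v)*(2*u^2 + 6*u*v + 5*v^2) splits into three distinct lines over C (the quadratic factor has nonzero discriminant), so D_4.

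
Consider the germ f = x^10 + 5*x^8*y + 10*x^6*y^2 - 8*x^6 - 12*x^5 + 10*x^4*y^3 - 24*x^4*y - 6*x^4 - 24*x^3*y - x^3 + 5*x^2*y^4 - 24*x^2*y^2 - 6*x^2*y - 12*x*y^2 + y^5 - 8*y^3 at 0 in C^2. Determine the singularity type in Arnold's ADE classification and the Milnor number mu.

Type E8, Milnor number mu = 8.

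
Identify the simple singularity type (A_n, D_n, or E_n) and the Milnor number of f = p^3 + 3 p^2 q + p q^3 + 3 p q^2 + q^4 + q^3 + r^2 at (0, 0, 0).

Type E_7, Milnor number mu = 7.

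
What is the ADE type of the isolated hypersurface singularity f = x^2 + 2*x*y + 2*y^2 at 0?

A_{1}

The Hessian of f at 0 is [[2, 2], [2, 4]] with rank 2, so corank 0. A Groebner basis of the Jacobian ideal J(f) in C{x,y} is {x, y}; counting standard monomials gives mu = 1. Corank 0: nondegenerate Morse point, so A_1.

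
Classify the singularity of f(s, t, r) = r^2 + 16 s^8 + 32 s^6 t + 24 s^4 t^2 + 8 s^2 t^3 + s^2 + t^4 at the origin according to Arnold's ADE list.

A_3

The Hessian of f at 0 has rank 2. Corank 1: A-series; mu = 3 gives A_3.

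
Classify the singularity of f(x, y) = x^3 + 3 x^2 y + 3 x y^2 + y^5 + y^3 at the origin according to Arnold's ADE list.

E8

The Hessian of f at 0 has rank 0. Corank 2; j^3 = (x + y)^3 is a perfect cube, so E-series; the 5-jet and mu = 8 give E_8.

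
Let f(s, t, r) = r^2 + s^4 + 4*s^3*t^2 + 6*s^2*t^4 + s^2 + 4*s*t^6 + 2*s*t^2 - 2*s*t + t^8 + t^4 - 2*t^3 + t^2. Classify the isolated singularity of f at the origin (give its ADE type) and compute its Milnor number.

Type A_{3}, Milnor number mu = 3.

The Hessian of f at 0 is [[2, -2, 0], [-2, 2, 0], [0, 0, 2]] with rank 2, so corank 1. A Groebner basis of the Jacobian ideal J(f) in C{s,t,r} is {s^2 + s - t, s*t + s - t, s + t^2 - t, r}; counting standard monomials gives mu = 3. Corank 1: A-series; mu = 3 gives A_3.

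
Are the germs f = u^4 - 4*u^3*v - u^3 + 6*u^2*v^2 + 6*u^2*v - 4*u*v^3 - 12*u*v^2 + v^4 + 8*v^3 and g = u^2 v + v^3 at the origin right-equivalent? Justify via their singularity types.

No.

The Hessian of f at 0 has rank 0. Corank 2; j^3 = -(u - 2*v)^3 is a perfect cube, so E-series; the 4-jet and mu = 6 give E_6. The Hessian of g at 0 has rank 0. Corank 2; j^3 = v*(u^2 + v^2) splits into three distinct lines over C (the quadratic factor has nonzero discriminant), so D_4. f is E_6 but g is D_4, hence not right-equivalent.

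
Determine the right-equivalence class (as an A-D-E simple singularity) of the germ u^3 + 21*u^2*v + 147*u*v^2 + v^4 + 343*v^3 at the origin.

E6

The Hessian of f at 0 is [[0, 0], [0, 0]] with rank 0, so corank 2. A Groebner basis of the Jacobian ideal J(f) in C{u,v} is {v^3, u^2 + 14*u*v + 49*v^2}; counting standard monomials gives mu = 6. Corank 2; j^3 = (u + 7*v)^3 is a perfect cube, so E-series; the 4-jet and mu = 6 give E_6.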